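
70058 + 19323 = 89381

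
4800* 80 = 384000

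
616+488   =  1104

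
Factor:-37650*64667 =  - 2^1*3^1*5^2*251^1*64667^1 = - 2434712550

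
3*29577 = 88731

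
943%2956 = 943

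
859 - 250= 609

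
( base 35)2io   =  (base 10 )3104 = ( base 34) 2NA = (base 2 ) 110000100000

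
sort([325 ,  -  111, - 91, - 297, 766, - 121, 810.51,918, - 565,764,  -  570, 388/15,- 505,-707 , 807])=[ - 707, - 570, - 565, - 505, - 297,-121,-111, - 91,  388/15, 325,764 , 766,  807, 810.51, 918 ]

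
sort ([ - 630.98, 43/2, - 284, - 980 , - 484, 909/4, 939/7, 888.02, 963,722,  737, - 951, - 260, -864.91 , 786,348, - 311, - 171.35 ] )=[ - 980,- 951, - 864.91, - 630.98,-484, - 311, - 284, - 260, - 171.35,  43/2 , 939/7, 909/4,348,722 , 737,786, 888.02,963 ] 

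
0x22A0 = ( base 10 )8864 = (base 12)5168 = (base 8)21240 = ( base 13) 405B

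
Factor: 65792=2^8 * 257^1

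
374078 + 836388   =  1210466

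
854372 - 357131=497241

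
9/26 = 9/26 = 0.35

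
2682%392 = 330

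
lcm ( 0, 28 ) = 0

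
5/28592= 5/28592 = 0.00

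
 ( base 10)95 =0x5F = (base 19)50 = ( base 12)7b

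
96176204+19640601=115816805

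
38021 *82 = 3117722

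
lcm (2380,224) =19040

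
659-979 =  - 320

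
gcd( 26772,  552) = 276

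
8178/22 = 4089/11 = 371.73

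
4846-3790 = 1056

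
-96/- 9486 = 16/1581 = 0.01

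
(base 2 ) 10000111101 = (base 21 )29e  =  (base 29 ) 18C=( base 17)3ce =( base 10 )1085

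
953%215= 93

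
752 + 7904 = 8656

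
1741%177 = 148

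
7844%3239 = 1366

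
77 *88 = 6776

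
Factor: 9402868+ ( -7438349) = 1964519=   103^1 *19073^1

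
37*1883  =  69671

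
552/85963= 552/85963 = 0.01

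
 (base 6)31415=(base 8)10243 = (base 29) 51p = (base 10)4259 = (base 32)453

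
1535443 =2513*611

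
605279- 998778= -393499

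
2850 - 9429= - 6579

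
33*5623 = 185559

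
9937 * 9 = 89433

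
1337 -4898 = - 3561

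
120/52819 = 120/52819 =0.00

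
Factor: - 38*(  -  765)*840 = 24418800 =2^4*3^3*5^2*7^1 *17^1*19^1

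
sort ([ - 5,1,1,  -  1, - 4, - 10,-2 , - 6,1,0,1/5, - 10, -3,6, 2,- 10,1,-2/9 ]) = [  -  10, - 10,  -  10, - 6, - 5, - 4, - 3, - 2, - 1, - 2/9,  0,1/5,1 , 1,  1, 1,2, 6]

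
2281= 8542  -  6261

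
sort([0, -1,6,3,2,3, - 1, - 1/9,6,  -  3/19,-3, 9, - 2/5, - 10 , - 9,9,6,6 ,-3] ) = [ - 10,  -  9, - 3, - 3, - 1, - 1, - 2/5,- 3/19, - 1/9,0 , 2,3,3,6,6, 6,6,9,  9] 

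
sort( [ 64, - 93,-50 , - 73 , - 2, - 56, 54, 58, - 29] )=[- 93,- 73,-56,-50, - 29,- 2,  54, 58,64] 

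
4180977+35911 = 4216888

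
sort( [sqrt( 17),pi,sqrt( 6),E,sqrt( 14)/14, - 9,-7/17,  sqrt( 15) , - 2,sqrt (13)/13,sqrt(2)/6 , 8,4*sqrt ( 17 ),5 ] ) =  [ - 9, - 2, - 7/17,sqrt( 2)/6,sqrt( 14 ) /14,sqrt( 13)/13,sqrt ( 6),E, pi,sqrt( 15 ), sqrt( 17), 5,8,4*sqrt(17)]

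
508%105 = 88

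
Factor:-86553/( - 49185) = 9617/5465  =  5^( - 1)*59^1 * 163^1*1093^( - 1)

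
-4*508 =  - 2032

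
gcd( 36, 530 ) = 2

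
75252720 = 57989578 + 17263142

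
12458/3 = 4152 + 2/3= 4152.67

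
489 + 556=1045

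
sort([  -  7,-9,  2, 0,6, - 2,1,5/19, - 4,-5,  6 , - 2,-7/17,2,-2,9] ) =[ - 9, - 7, - 5,-4, - 2, - 2, - 2, - 7/17,  0,5/19, 1,2, 2,6,6, 9]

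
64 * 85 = 5440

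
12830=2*6415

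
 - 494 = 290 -784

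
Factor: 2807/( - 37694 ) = - 7/94 =- 2^ ( - 1) * 7^1*47^(  -  1)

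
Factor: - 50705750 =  - 2^1*5^3*202823^1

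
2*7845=15690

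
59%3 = 2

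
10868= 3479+7389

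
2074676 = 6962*298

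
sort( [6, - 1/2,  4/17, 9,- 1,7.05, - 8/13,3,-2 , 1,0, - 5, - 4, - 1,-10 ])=[ - 10, - 5, - 4  , - 2, - 1, - 1, - 8/13, - 1/2,0,4/17,1, 3, 6,7.05, 9] 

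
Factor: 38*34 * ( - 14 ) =  -  18088 = - 2^3*7^1 * 17^1 * 19^1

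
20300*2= 40600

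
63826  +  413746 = 477572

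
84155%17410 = 14515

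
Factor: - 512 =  - 2^9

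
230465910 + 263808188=494274098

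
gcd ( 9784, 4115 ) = 1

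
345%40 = 25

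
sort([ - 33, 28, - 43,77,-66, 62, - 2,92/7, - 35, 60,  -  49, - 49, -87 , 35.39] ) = [  -  87,  -  66,-49, - 49, - 43, - 35 , - 33,  -  2,92/7, 28,35.39, 60,62,77 ]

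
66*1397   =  92202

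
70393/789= 89+172/789=89.22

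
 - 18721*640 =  - 11981440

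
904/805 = 904/805 = 1.12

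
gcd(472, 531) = 59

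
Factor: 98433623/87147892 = 2^( - 2 ) * 13^(-2) * 19^1*137^( - 1)*941^( - 1 )*5180717^1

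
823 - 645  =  178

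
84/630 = 2/15 = 0.13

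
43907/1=43907 = 43907.00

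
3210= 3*1070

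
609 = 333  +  276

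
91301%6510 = 161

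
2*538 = 1076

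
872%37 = 21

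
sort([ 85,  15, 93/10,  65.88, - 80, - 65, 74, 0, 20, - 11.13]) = [ - 80,- 65,-11.13,  0, 93/10, 15,  20,65.88,74, 85 ] 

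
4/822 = 2/411=0.00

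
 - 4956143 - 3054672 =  - 8010815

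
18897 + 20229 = 39126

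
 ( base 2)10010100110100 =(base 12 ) 5618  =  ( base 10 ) 9524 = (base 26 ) e28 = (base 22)JEK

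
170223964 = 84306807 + 85917157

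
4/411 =4/411 = 0.01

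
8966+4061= 13027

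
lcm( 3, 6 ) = 6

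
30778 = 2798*11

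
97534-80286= 17248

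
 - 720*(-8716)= 6275520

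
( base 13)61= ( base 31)2H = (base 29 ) 2L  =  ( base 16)4f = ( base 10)79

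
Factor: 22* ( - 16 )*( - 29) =10208=2^5*11^1*29^1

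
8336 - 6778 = 1558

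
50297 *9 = 452673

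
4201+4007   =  8208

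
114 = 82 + 32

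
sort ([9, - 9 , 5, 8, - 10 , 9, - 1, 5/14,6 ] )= [ - 10, - 9 , -1, 5/14, 5,6,8 , 9,9 ]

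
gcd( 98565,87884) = 1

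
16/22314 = 8/11157 = 0.00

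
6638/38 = 3319/19 = 174.68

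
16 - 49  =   - 33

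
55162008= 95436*578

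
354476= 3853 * 92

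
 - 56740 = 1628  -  58368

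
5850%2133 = 1584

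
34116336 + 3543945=37660281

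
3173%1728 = 1445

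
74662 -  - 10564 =85226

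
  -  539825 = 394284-934109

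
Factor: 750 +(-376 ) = 2^1*11^1*17^1  =  374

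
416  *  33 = 13728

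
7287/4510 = 1 + 2777/4510 = 1.62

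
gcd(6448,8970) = 26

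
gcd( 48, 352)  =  16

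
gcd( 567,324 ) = 81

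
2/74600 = 1/37300 = 0.00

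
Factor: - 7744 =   -  2^6*11^2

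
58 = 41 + 17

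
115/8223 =115/8223 = 0.01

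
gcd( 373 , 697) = 1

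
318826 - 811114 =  - 492288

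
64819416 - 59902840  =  4916576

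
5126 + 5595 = 10721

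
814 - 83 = 731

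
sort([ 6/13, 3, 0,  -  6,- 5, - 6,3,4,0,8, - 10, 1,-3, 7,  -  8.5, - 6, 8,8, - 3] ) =[ - 10,- 8.5, - 6, - 6, - 6, - 5,-3, - 3, 0 , 0, 6/13,1,3,3,4,7,8,8, 8]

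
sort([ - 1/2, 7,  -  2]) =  [ - 2, - 1/2,7]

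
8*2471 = 19768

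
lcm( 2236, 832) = 35776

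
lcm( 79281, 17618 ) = 158562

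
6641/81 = 6641/81 = 81.99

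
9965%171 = 47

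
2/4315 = 2/4315=0.00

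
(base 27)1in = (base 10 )1238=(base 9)1625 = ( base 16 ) 4d6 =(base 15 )578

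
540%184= 172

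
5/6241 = 5/6241 =0.00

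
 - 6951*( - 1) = 6951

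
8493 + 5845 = 14338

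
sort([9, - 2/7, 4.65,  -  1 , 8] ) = [  -  1, - 2/7, 4.65  ,  8,9] 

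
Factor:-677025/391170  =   - 2^(-1 ) *3^2 * 5^1*13^( - 1) = - 45/26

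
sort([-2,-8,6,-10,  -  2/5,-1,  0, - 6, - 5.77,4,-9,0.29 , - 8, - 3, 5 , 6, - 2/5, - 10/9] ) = [-10, - 9, - 8 , - 8, -6,- 5.77 ,  -  3, - 2,  -  10/9,-1, - 2/5,- 2/5, 0,0.29, 4,5,6,6]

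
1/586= 1/586 =0.00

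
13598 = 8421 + 5177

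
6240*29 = 180960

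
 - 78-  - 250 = 172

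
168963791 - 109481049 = 59482742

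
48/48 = 1 = 1.00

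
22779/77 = 22779/77 = 295.83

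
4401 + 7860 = 12261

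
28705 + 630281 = 658986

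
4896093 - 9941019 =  - 5044926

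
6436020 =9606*670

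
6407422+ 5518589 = 11926011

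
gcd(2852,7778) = 2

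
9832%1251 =1075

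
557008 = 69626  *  8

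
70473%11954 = 10703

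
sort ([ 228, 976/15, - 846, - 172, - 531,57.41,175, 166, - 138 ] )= [ - 846, - 531,-172, - 138,57.41,976/15 , 166,175, 228]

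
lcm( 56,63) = 504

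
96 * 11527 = 1106592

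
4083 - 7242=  - 3159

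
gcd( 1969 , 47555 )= 1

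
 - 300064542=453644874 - 753709416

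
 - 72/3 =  - 24 = -24.00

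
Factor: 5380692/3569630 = 2690346/1784815 = 2^1*3^1*5^(-1) * 269^( - 1)*359^1* 1249^1*1327^(-1 ) 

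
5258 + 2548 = 7806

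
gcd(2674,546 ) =14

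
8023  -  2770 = 5253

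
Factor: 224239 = 224239^1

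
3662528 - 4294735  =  -632207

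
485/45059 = 485/45059 = 0.01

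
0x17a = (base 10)378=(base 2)101111010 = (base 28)DE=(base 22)H4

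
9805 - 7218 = 2587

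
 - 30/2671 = -1+ 2641/2671 = - 0.01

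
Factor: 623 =7^1*89^1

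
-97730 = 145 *( - 674 ) 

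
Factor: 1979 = 1979^1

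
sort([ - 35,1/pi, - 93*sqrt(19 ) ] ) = [  -  93*sqrt(19), - 35, 1/pi]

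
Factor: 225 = 3^2*5^2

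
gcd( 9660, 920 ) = 460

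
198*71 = 14058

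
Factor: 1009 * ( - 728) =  -2^3 * 7^1*13^1*1009^1 = -734552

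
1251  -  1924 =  - 673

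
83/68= 1 + 15/68= 1.22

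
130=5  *26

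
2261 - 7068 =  - 4807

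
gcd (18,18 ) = 18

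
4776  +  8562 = 13338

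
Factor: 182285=5^1*36457^1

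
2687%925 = 837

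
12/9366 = 2/1561 =0.00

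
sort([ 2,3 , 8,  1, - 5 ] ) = [-5,1, 2 , 3, 8 ]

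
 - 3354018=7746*(  -  433)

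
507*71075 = 36035025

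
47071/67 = 47071/67 = 702.55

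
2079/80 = 25+79/80= 25.99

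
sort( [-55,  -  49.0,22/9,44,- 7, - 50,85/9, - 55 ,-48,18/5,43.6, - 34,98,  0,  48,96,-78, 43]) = [ - 78, - 55, -55,- 50,  -  49.0, - 48, - 34, - 7  ,  0, 22/9,18/5,85/9,43, 43.6,44,48,96,98]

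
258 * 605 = 156090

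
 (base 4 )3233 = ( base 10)239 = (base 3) 22212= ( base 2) 11101111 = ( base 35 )6T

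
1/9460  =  1/9460 = 0.00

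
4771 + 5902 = 10673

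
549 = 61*9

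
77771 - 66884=10887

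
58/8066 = 29/4033 =0.01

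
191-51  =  140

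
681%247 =187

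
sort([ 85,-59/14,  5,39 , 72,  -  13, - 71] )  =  [-71, - 13 ,  -  59/14,5,39, 72 , 85]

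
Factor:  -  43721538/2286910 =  - 21860769/1143455 = - 3^1*5^ ( -1 ) * 7^1  *71^( - 1)*3221^(  -  1 ) *1040989^1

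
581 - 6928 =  - 6347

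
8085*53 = 428505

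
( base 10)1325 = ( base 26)1OP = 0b10100101101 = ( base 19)3CE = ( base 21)302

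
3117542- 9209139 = -6091597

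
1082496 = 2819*384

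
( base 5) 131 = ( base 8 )51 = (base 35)16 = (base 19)23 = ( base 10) 41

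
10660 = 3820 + 6840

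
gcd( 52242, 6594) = 6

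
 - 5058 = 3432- 8490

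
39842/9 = 39842/9 = 4426.89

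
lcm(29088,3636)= 29088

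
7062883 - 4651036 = 2411847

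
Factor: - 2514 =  - 2^1 * 3^1*419^1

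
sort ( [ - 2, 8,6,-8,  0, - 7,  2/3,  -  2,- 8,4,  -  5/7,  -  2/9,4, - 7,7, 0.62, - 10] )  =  [ - 10,  -  8, - 8, - 7, - 7, - 2, - 2,-5/7, - 2/9,0,0.62,2/3,4, 4, 6,7,8]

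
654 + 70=724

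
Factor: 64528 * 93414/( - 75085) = - 6027818592/75085 = -2^5*3^1*5^(-1)*37^1 *109^1*15017^( - 1)*15569^1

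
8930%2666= 932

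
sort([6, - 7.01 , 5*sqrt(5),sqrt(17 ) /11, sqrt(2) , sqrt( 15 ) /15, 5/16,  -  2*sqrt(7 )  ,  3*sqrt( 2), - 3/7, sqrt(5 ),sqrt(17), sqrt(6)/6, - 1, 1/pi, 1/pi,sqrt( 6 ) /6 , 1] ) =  [ - 7.01,- 2*sqrt(7), - 1, - 3/7 , sqrt (15)/15,5/16, 1/pi,1/pi, sqrt( 17 ) /11,sqrt( 6 ) /6, sqrt( 6 ) /6, 1, sqrt(2), sqrt(5),sqrt(17) , 3*sqrt( 2),6,5  *sqrt(5 )]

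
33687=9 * 3743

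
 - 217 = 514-731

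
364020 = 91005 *4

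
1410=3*470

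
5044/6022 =2522/3011 = 0.84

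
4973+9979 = 14952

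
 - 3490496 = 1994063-5484559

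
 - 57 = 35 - 92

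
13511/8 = 13511/8 = 1688.88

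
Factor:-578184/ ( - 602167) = 2^3 *3^1 * 19^(-1)*41^( - 1 )*773^(-1 )*24091^1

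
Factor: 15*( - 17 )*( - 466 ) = 118830 = 2^1*3^1*5^1*17^1* 233^1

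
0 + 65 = 65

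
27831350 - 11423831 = 16407519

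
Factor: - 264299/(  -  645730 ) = 2^( - 1)*5^( - 1) * 7^1 * 17^1*31^( - 1) *2083^( - 1 ) *2221^1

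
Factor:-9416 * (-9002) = 84762832 = 2^4*7^1*11^1 *107^1*643^1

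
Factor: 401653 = 7^3*1171^1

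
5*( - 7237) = -36185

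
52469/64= 819  +  53/64 = 819.83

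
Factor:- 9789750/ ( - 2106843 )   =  2^1 *3^1*5^3*19^1*229^1*702281^( - 1) = 3263250/702281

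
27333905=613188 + 26720717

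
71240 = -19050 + 90290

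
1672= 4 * 418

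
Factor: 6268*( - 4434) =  - 27792312 =- 2^3*3^1 * 739^1*1567^1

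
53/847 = 53/847 =0.06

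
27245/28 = 973 + 1/28 = 973.04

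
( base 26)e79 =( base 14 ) 3739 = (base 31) A1E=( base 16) 25b7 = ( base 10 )9655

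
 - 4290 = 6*( - 715)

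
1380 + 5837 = 7217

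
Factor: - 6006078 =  - 2^1*3^2 * 13^1 * 25667^1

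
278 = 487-209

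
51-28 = 23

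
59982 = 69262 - 9280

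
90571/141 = 90571/141 = 642.35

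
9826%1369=243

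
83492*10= 834920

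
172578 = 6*28763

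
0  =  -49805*0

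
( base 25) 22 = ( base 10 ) 52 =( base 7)103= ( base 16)34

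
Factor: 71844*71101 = 5108180244 = 2^2 * 3^1*97^1*733^1*5987^1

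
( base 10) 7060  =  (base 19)10AB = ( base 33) 6FV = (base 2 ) 1101110010100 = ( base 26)abe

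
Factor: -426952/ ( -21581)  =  2^3*7^(  -  1)*83^1*643^1*3083^(-1)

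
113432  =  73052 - -40380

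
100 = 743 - 643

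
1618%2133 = 1618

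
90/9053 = 90/9053 =0.01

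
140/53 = 2 + 34/53 =2.64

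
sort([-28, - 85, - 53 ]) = [- 85,-53,-28]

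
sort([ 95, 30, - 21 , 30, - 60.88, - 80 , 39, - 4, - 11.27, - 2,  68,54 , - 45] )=[ - 80,-60.88, - 45, - 21, - 11.27,-4, - 2 , 30,  30, 39, 54, 68, 95]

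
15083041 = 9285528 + 5797513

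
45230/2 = 22615 = 22615.00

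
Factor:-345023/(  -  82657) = 7^1*23^1  *2143^1*82657^( - 1)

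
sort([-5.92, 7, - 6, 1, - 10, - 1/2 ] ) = [ - 10,  -  6, - 5.92, - 1/2, 1, 7]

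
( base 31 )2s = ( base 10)90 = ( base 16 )5a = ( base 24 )3i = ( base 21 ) 46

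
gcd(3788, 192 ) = 4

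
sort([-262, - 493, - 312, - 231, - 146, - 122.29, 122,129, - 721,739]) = [-721, - 493, - 312,-262, - 231, -146, - 122.29, 122,129,739 ] 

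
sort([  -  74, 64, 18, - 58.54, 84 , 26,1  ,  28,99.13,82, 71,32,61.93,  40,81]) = [ - 74,-58.54,  1  ,  18, 26 , 28,  32,40, 61.93, 64,  71,  81,82,  84,99.13]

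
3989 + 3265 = 7254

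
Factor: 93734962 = 2^1*46867481^1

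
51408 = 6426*8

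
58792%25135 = 8522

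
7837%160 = 157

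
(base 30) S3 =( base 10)843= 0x34b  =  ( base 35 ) O3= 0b1101001011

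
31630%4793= 2872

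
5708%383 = 346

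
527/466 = 1+61/466 = 1.13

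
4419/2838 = 1473/946 = 1.56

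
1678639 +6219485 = 7898124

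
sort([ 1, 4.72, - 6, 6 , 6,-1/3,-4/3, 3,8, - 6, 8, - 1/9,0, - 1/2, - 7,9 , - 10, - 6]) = [-10, - 7, - 6, - 6,-6,-4/3, - 1/2, - 1/3, -1/9,  0,1,3,  4.72,6,6,8,8,9 ]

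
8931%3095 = 2741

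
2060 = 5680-3620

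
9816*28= 274848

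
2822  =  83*34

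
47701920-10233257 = 37468663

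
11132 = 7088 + 4044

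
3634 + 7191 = 10825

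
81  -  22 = 59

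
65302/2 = 32651=32651.00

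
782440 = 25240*31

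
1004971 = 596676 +408295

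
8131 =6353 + 1778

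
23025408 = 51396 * 448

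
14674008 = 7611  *1928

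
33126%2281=1192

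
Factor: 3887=13^2*23^1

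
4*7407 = 29628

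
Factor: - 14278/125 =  - 2^1*5^( - 3)*11^2*59^1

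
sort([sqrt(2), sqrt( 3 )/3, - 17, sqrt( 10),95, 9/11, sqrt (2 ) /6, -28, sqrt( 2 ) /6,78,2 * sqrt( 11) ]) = [ - 28, -17, sqrt(2 ) /6, sqrt(2)/6,sqrt( 3)/3, 9/11,sqrt(2),sqrt( 10 ),2*sqrt( 11 ), 78, 95 ] 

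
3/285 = 1/95 = 0.01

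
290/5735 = 58/1147 = 0.05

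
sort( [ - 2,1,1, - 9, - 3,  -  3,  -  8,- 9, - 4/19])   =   [-9, - 9,  -  8,- 3,  -  3,-2, - 4/19 , 1,1 ]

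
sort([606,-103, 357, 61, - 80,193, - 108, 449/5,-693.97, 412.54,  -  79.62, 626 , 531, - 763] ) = [  -  763,-693.97,  -  108, - 103, -80  ,  -  79.62, 61,449/5, 193, 357, 412.54, 531, 606, 626 ]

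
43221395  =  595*72641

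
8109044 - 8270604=-161560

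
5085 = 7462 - 2377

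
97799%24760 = 23519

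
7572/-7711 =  - 7572/7711= - 0.98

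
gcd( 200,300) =100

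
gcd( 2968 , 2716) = 28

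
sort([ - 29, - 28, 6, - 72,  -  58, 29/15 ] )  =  [- 72,  -  58,  -  29, - 28,29/15,6]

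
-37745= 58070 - 95815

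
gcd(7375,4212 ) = 1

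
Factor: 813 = 3^1*271^1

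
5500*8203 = 45116500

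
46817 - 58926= -12109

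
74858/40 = 1871 + 9/20  =  1871.45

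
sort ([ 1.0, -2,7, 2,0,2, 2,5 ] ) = [-2,0,1.0, 2 , 2,  2, 5,7]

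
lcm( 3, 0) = 0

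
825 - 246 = 579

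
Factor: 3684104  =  2^3*17^1*103^1*263^1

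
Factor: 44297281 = 7^1* 97^1*65239^1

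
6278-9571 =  - 3293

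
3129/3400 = 3129/3400= 0.92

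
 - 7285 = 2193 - 9478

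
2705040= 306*8840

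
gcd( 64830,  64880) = 10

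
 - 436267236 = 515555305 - 951822541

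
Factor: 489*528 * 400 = 103276800=2^8*3^2 *5^2*11^1*163^1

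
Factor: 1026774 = 2^1 * 3^2*7^1 * 29^1*281^1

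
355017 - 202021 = 152996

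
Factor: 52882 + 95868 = 148750 = 2^1*5^4*7^1*17^1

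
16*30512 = 488192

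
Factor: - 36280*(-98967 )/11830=359052276/1183= 2^2*3^1*7^( - 1)*11^1*13^( -2 )*907^1 *2999^1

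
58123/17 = 3419 = 3419.00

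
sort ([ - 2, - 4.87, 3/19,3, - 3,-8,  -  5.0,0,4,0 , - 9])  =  [-9, - 8, - 5.0, - 4.87,-3, - 2,0,0,3/19,3 , 4 ] 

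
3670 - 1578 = 2092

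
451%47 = 28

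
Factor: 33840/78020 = 36/83 = 2^2 * 3^2*83^( - 1) 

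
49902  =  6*8317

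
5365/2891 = 1 + 2474/2891 = 1.86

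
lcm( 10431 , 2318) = 20862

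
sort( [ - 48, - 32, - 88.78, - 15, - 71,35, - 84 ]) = [ - 88.78,  -  84, - 71, - 48,-32, -15,  35] 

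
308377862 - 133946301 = 174431561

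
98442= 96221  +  2221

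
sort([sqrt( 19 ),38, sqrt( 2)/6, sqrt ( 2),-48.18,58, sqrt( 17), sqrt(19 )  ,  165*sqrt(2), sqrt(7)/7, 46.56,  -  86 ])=[ - 86, - 48.18, sqrt( 2 )/6 , sqrt( 7)/7, sqrt(2), sqrt(17), sqrt( 19), sqrt( 19)  ,  38, 46.56, 58, 165 *sqrt(  2) ]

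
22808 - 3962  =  18846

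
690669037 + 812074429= 1502743466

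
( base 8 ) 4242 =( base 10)2210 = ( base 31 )299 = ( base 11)172A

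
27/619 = 27/619 = 0.04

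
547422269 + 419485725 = 966907994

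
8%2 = 0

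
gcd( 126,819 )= 63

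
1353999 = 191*7089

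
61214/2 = 30607  =  30607.00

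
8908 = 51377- 42469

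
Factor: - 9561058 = -2^1*13^1*367733^1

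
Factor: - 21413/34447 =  - 23^1*37^( - 1) = - 23/37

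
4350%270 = 30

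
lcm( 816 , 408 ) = 816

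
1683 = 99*17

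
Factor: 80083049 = 80083049^1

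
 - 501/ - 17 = 29 + 8/17 = 29.47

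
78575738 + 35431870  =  114007608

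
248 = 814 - 566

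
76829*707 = 54318103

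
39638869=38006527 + 1632342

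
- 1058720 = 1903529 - 2962249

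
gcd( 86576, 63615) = 1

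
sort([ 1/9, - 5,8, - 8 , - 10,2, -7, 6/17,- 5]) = [ - 10,  -  8, - 7,  -  5,-5,1/9, 6/17, 2,8]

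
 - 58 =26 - 84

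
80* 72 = 5760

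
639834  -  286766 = 353068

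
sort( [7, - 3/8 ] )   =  [ - 3/8, 7 ]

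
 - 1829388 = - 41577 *44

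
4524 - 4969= - 445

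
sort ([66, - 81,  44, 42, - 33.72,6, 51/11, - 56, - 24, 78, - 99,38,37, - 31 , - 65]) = [-99 ,  -  81, -65,  -  56, - 33.72,- 31, - 24, 51/11, 6, 37, 38, 42, 44,66, 78]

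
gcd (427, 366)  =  61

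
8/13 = 8/13=0.62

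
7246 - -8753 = 15999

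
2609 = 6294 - 3685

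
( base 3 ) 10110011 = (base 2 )100111010011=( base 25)40f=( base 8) 4723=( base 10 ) 2515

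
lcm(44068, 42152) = 969496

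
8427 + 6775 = 15202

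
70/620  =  7/62 = 0.11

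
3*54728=164184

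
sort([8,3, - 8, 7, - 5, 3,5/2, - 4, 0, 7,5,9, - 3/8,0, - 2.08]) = [-8  , - 5,-4, - 2.08,-3/8, 0, 0, 5/2,3,  3, 5,7, 7, 8, 9] 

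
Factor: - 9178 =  - 2^1*13^1 * 353^1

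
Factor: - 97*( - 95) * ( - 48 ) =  - 442320 =- 2^4*3^1*5^1*19^1*97^1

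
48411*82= 3969702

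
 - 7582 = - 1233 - 6349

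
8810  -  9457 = - 647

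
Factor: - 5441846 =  - 2^1*23^1*  281^1 *421^1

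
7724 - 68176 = -60452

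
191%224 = 191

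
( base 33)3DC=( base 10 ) 3708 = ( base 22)7EC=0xe7c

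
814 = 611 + 203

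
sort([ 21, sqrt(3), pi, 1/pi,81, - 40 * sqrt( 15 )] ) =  [ - 40*sqrt( 15 ),1/pi, sqrt ( 3),pi, 21, 81]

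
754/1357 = 754/1357= 0.56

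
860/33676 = 215/8419 = 0.03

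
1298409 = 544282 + 754127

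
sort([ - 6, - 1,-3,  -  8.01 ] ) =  [  -  8.01, - 6, - 3, - 1 ] 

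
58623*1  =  58623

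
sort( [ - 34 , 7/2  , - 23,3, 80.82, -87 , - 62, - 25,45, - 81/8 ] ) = [ - 87, - 62, - 34, - 25,  -  23, - 81/8, 3, 7/2, 45,80.82] 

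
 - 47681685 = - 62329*765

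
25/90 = 5/18 = 0.28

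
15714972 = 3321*4732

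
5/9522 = 5/9522 = 0.00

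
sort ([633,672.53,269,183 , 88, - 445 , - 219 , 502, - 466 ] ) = [ - 466 , - 445, - 219, 88 , 183 , 269, 502, 633, 672.53]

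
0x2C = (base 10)44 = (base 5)134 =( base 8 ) 54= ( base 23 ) 1L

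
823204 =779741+43463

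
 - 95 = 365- 460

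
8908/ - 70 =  - 128 + 26/35 = - 127.26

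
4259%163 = 21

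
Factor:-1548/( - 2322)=2/3= 2^1*3^( - 1 )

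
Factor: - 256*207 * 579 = - 30682368  =  - 2^8*  3^3*23^1*193^1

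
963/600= 321/200= 1.60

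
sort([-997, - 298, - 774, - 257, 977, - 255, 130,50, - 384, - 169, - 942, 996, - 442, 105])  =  [ - 997, - 942,  -  774, - 442, -384, - 298, - 257, - 255, - 169,50, 105,130, 977, 996 ] 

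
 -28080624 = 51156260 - 79236884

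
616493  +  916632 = 1533125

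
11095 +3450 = 14545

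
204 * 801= 163404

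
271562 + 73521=345083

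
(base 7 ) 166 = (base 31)34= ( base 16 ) 61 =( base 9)117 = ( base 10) 97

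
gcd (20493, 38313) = 891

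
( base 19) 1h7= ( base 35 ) JQ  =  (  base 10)691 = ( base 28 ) oj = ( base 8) 1263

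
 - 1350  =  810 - 2160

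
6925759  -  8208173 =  - 1282414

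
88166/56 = 44083/28=1574.39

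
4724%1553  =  65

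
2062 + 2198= 4260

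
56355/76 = 56355/76= 741.51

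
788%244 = 56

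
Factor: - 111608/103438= - 55804/51719 =- 2^2*7^1*1993^1*51719^( - 1) 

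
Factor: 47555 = 5^1 * 9511^1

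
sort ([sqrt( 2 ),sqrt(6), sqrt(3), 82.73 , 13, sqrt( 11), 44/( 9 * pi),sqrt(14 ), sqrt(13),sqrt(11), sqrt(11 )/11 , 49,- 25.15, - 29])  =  [ - 29, - 25.15, sqrt(11 )/11, sqrt(2 ),44/( 9*pi) , sqrt( 3),sqrt(6), sqrt(11), sqrt( 11 ), sqrt( 13), sqrt( 14),13,49,  82.73 ]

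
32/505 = 32/505 = 0.06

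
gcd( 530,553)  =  1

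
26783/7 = 26783/7=   3826.14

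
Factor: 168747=3^1*  56249^1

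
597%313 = 284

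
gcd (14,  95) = 1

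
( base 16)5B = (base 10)91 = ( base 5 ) 331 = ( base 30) 31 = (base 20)4b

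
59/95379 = 59/95379=0.00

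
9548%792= 44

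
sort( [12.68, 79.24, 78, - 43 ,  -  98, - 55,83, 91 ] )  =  [-98,-55, - 43,12.68, 78,79.24 , 83, 91]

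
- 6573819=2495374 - 9069193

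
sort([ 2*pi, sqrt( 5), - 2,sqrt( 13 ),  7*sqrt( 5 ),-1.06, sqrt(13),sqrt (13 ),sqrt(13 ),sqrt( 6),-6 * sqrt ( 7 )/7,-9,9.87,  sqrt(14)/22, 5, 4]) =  [ -9, - 6*sqrt (7)/7 , - 2,-1.06, sqrt(14)/22,sqrt(5 ),sqrt( 6),sqrt( 13 ) , sqrt( 13 ), sqrt( 13), sqrt( 13 ), 4,5, 2*pi, 9.87,7*sqrt( 5)]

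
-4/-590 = 2/295 = 0.01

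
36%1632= 36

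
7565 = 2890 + 4675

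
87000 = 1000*87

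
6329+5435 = 11764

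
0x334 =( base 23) 1cf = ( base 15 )39a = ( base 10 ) 820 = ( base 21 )1i1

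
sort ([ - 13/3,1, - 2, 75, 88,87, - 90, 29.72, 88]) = [  -  90, - 13/3, - 2, 1, 29.72, 75, 87, 88,88]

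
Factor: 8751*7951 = 3^1 * 2917^1*7951^1 =69579201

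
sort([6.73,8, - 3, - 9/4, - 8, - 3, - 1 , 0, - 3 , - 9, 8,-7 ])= [ - 9,-8, -7, - 3, - 3, - 3, - 9/4,  -  1,0, 6.73, 8,8] 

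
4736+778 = 5514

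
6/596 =3/298 = 0.01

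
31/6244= 31/6244  =  0.00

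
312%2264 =312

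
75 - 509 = -434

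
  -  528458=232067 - 760525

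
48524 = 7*6932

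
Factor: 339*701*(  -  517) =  - 3^1*11^1*47^1*113^1 * 701^1 = - 122859363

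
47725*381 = 18183225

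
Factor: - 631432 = -2^3*78929^1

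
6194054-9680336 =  - 3486282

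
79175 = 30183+48992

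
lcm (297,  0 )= 0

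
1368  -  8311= - 6943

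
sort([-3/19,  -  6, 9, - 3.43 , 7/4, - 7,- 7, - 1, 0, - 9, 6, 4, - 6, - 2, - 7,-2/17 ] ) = [ - 9,-7, - 7, - 7,-6, - 6, - 3.43, - 2 , - 1, - 3/19,  -  2/17, 0, 7/4,4, 6, 9 ]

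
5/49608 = 5/49608 = 0.00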